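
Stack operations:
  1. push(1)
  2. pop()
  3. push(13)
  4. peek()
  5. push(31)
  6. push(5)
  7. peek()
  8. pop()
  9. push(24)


push(1) -> [1]
pop()->1, []
push(13) -> [13]
peek()->13
push(31) -> [13, 31]
push(5) -> [13, 31, 5]
peek()->5
pop()->5, [13, 31]
push(24) -> [13, 31, 24]

Final stack: [13, 31, 24]


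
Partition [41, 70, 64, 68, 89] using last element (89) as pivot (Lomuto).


Pivot: 89
  41 <= 89: advance i (no swap)
  70 <= 89: advance i (no swap)
  64 <= 89: advance i (no swap)
  68 <= 89: advance i (no swap)
Place pivot at 4: [41, 70, 64, 68, 89]

Partitioned: [41, 70, 64, 68, 89]


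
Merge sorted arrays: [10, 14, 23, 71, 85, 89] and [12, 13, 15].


Take 10 from A
Take 12 from B
Take 13 from B
Take 14 from A
Take 15 from B

Merged: [10, 12, 13, 14, 15, 23, 71, 85, 89]


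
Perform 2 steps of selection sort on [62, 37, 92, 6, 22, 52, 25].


Initial: [62, 37, 92, 6, 22, 52, 25]
Step 1: min=6 at 3
  Swap: [6, 37, 92, 62, 22, 52, 25]
Step 2: min=22 at 4
  Swap: [6, 22, 92, 62, 37, 52, 25]

After 2 steps: [6, 22, 92, 62, 37, 52, 25]


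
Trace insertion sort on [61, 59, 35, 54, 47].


Initial: [61, 59, 35, 54, 47]
Insert 59: [59, 61, 35, 54, 47]
Insert 35: [35, 59, 61, 54, 47]
Insert 54: [35, 54, 59, 61, 47]
Insert 47: [35, 47, 54, 59, 61]

Sorted: [35, 47, 54, 59, 61]


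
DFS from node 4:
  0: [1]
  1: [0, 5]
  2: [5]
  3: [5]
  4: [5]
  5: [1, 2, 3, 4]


Visit 4, push [5]
Visit 5, push [3, 2, 1]
Visit 1, push [0]
Visit 0, push []
Visit 2, push []
Visit 3, push []

DFS order: [4, 5, 1, 0, 2, 3]


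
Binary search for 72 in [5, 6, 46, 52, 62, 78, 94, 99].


Step 1: lo=0, hi=7, mid=3, val=52
Step 2: lo=4, hi=7, mid=5, val=78
Step 3: lo=4, hi=4, mid=4, val=62

Not found


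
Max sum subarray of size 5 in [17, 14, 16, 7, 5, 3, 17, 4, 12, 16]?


[0:5]: 59
[1:6]: 45
[2:7]: 48
[3:8]: 36
[4:9]: 41
[5:10]: 52

Max: 59 at [0:5]


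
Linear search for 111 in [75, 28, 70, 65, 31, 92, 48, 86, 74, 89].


i=0: 75!=111
i=1: 28!=111
i=2: 70!=111
i=3: 65!=111
i=4: 31!=111
i=5: 92!=111
i=6: 48!=111
i=7: 86!=111
i=8: 74!=111
i=9: 89!=111

Not found, 10 comps


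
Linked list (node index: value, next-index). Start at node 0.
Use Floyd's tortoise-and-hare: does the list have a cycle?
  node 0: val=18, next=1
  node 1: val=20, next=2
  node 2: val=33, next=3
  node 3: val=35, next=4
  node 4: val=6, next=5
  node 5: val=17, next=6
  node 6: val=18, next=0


Floyd's tortoise (slow, +1) and hare (fast, +2):
  init: slow=0, fast=0
  step 1: slow=1, fast=2
  step 2: slow=2, fast=4
  step 3: slow=3, fast=6
  step 4: slow=4, fast=1
  step 5: slow=5, fast=3
  step 6: slow=6, fast=5
  step 7: slow=0, fast=0
  slow == fast at node 0: cycle detected

Cycle: yes


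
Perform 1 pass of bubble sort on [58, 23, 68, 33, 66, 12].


Initial: [58, 23, 68, 33, 66, 12]
Pass 1: [23, 58, 33, 66, 12, 68] (4 swaps)

After 1 pass: [23, 58, 33, 66, 12, 68]


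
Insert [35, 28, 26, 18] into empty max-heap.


Insert 35: [35]
Insert 28: [35, 28]
Insert 26: [35, 28, 26]
Insert 18: [35, 28, 26, 18]

Final heap: [35, 28, 26, 18]


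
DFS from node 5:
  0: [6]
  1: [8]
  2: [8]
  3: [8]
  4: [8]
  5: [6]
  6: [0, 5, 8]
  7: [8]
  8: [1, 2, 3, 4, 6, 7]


Visit 5, push [6]
Visit 6, push [8, 0]
Visit 0, push []
Visit 8, push [7, 4, 3, 2, 1]
Visit 1, push []
Visit 2, push []
Visit 3, push []
Visit 4, push []
Visit 7, push []

DFS order: [5, 6, 0, 8, 1, 2, 3, 4, 7]


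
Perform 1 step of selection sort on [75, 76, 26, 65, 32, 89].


Initial: [75, 76, 26, 65, 32, 89]
Step 1: min=26 at 2
  Swap: [26, 76, 75, 65, 32, 89]

After 1 step: [26, 76, 75, 65, 32, 89]


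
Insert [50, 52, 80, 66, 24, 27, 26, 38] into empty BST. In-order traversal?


Insert 50: root
Insert 52: R from 50
Insert 80: R from 50 -> R from 52
Insert 66: R from 50 -> R from 52 -> L from 80
Insert 24: L from 50
Insert 27: L from 50 -> R from 24
Insert 26: L from 50 -> R from 24 -> L from 27
Insert 38: L from 50 -> R from 24 -> R from 27

In-order: [24, 26, 27, 38, 50, 52, 66, 80]


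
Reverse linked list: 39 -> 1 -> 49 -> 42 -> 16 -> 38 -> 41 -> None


Step 1: curr=39, set curr.next=prev(None) | reversed so far: 39
Step 2: curr=1, set curr.next=prev(39) | reversed so far: 1 -> 39
Step 3: curr=49, set curr.next=prev(1) | reversed so far: 49 -> 1 -> 39
Step 4: curr=42, set curr.next=prev(49) | reversed so far: 42 -> 49 -> 1 -> 39
Step 5: curr=16, set curr.next=prev(42) | reversed so far: 16 -> 42 -> 49 -> 1 -> 39
Step 6: curr=38, set curr.next=prev(16) | reversed so far: 38 -> 16 -> 42 -> 49 -> 1 -> 39
Step 7: curr=41, set curr.next=prev(38) | reversed so far: 41 -> 38 -> 16 -> 42 -> 49 -> 1 -> 39

41 -> 38 -> 16 -> 42 -> 49 -> 1 -> 39 -> None


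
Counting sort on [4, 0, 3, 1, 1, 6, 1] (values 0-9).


Input: [4, 0, 3, 1, 1, 6, 1]
Counts: [1, 3, 0, 1, 1, 0, 1, 0, 0, 0]

Sorted: [0, 1, 1, 1, 3, 4, 6]


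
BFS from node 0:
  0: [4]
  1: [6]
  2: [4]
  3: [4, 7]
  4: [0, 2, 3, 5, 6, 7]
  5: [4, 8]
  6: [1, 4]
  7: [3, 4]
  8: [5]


Visit 0, enqueue [4]
Visit 4, enqueue [2, 3, 5, 6, 7]
Visit 2, enqueue []
Visit 3, enqueue []
Visit 5, enqueue [8]
Visit 6, enqueue [1]
Visit 7, enqueue []
Visit 8, enqueue []
Visit 1, enqueue []

BFS order: [0, 4, 2, 3, 5, 6, 7, 8, 1]


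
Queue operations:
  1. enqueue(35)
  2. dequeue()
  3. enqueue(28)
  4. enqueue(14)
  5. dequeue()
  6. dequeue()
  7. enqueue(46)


enqueue(35) -> [35]
dequeue()->35, []
enqueue(28) -> [28]
enqueue(14) -> [28, 14]
dequeue()->28, [14]
dequeue()->14, []
enqueue(46) -> [46]

Final queue: [46]


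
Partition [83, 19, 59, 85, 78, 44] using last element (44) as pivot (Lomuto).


Pivot: 44
  19 <= 44: swap -> [19, 83, 59, 85, 78, 44]
Place pivot at 1: [19, 44, 59, 85, 78, 83]

Partitioned: [19, 44, 59, 85, 78, 83]


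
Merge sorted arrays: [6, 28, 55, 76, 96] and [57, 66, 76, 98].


Take 6 from A
Take 28 from A
Take 55 from A
Take 57 from B
Take 66 from B
Take 76 from A
Take 76 from B
Take 96 from A

Merged: [6, 28, 55, 57, 66, 76, 76, 96, 98]


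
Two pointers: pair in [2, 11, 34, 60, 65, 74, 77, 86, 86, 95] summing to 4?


lo=0(2)+hi=9(95)=97
lo=0(2)+hi=8(86)=88
lo=0(2)+hi=7(86)=88
lo=0(2)+hi=6(77)=79
lo=0(2)+hi=5(74)=76
lo=0(2)+hi=4(65)=67
lo=0(2)+hi=3(60)=62
lo=0(2)+hi=2(34)=36
lo=0(2)+hi=1(11)=13

No pair found


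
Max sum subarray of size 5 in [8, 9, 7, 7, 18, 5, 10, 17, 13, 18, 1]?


[0:5]: 49
[1:6]: 46
[2:7]: 47
[3:8]: 57
[4:9]: 63
[5:10]: 63
[6:11]: 59

Max: 63 at [4:9]


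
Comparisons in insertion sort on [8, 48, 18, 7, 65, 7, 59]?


Algorithm: insertion sort
Input: [8, 48, 18, 7, 65, 7, 59]
Sorted: [7, 7, 8, 18, 48, 59, 65]

14


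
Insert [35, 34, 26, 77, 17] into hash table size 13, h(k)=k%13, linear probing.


Insert 35: h=9 -> slot 9
Insert 34: h=8 -> slot 8
Insert 26: h=0 -> slot 0
Insert 77: h=12 -> slot 12
Insert 17: h=4 -> slot 4

Table: [26, None, None, None, 17, None, None, None, 34, 35, None, None, 77]


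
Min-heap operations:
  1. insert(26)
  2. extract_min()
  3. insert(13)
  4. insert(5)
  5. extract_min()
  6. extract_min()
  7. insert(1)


insert(26) -> [26]
extract_min()->26, []
insert(13) -> [13]
insert(5) -> [5, 13]
extract_min()->5, [13]
extract_min()->13, []
insert(1) -> [1]

Final heap: [1]


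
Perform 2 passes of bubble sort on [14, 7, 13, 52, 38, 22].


Initial: [14, 7, 13, 52, 38, 22]
Pass 1: [7, 13, 14, 38, 22, 52] (4 swaps)
Pass 2: [7, 13, 14, 22, 38, 52] (1 swaps)

After 2 passes: [7, 13, 14, 22, 38, 52]


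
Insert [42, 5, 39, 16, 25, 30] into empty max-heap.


Insert 42: [42]
Insert 5: [42, 5]
Insert 39: [42, 5, 39]
Insert 16: [42, 16, 39, 5]
Insert 25: [42, 25, 39, 5, 16]
Insert 30: [42, 25, 39, 5, 16, 30]

Final heap: [42, 25, 39, 5, 16, 30]


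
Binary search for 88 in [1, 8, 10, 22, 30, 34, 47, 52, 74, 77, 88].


Step 1: lo=0, hi=10, mid=5, val=34
Step 2: lo=6, hi=10, mid=8, val=74
Step 3: lo=9, hi=10, mid=9, val=77
Step 4: lo=10, hi=10, mid=10, val=88

Found at index 10


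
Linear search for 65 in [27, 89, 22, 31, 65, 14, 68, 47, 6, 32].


i=0: 27!=65
i=1: 89!=65
i=2: 22!=65
i=3: 31!=65
i=4: 65==65 found!

Found at 4, 5 comps


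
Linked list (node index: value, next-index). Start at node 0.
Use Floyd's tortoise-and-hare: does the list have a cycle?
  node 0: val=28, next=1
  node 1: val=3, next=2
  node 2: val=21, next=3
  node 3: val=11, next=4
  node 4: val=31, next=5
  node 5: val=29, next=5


Floyd's tortoise (slow, +1) and hare (fast, +2):
  init: slow=0, fast=0
  step 1: slow=1, fast=2
  step 2: slow=2, fast=4
  step 3: slow=3, fast=5
  step 4: slow=4, fast=5
  step 5: slow=5, fast=5
  slow == fast at node 5: cycle detected

Cycle: yes


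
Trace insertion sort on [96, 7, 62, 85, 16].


Initial: [96, 7, 62, 85, 16]
Insert 7: [7, 96, 62, 85, 16]
Insert 62: [7, 62, 96, 85, 16]
Insert 85: [7, 62, 85, 96, 16]
Insert 16: [7, 16, 62, 85, 96]

Sorted: [7, 16, 62, 85, 96]


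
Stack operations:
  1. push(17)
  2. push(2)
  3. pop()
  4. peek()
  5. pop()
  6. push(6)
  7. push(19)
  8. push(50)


push(17) -> [17]
push(2) -> [17, 2]
pop()->2, [17]
peek()->17
pop()->17, []
push(6) -> [6]
push(19) -> [6, 19]
push(50) -> [6, 19, 50]

Final stack: [6, 19, 50]


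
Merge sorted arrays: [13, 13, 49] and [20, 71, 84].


Take 13 from A
Take 13 from A
Take 20 from B
Take 49 from A

Merged: [13, 13, 20, 49, 71, 84]


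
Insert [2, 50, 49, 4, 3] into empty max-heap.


Insert 2: [2]
Insert 50: [50, 2]
Insert 49: [50, 2, 49]
Insert 4: [50, 4, 49, 2]
Insert 3: [50, 4, 49, 2, 3]

Final heap: [50, 4, 49, 2, 3]


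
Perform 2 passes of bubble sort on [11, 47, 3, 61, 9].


Initial: [11, 47, 3, 61, 9]
Pass 1: [11, 3, 47, 9, 61] (2 swaps)
Pass 2: [3, 11, 9, 47, 61] (2 swaps)

After 2 passes: [3, 11, 9, 47, 61]


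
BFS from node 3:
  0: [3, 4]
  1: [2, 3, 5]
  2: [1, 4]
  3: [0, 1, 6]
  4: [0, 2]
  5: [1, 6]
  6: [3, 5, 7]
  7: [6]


Visit 3, enqueue [0, 1, 6]
Visit 0, enqueue [4]
Visit 1, enqueue [2, 5]
Visit 6, enqueue [7]
Visit 4, enqueue []
Visit 2, enqueue []
Visit 5, enqueue []
Visit 7, enqueue []

BFS order: [3, 0, 1, 6, 4, 2, 5, 7]


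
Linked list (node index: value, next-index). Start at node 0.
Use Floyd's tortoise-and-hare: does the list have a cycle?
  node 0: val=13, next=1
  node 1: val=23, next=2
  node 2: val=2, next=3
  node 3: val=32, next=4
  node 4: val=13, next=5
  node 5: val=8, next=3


Floyd's tortoise (slow, +1) and hare (fast, +2):
  init: slow=0, fast=0
  step 1: slow=1, fast=2
  step 2: slow=2, fast=4
  step 3: slow=3, fast=3
  slow == fast at node 3: cycle detected

Cycle: yes


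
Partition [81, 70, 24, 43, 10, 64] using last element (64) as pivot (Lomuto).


Pivot: 64
  24 <= 64: swap -> [24, 70, 81, 43, 10, 64]
  43 <= 64: swap -> [24, 43, 81, 70, 10, 64]
  10 <= 64: swap -> [24, 43, 10, 70, 81, 64]
Place pivot at 3: [24, 43, 10, 64, 81, 70]

Partitioned: [24, 43, 10, 64, 81, 70]


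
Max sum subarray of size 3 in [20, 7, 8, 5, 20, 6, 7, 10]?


[0:3]: 35
[1:4]: 20
[2:5]: 33
[3:6]: 31
[4:7]: 33
[5:8]: 23

Max: 35 at [0:3]


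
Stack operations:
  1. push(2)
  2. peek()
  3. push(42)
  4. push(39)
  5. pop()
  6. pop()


push(2) -> [2]
peek()->2
push(42) -> [2, 42]
push(39) -> [2, 42, 39]
pop()->39, [2, 42]
pop()->42, [2]

Final stack: [2]


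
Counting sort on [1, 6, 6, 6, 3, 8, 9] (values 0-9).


Input: [1, 6, 6, 6, 3, 8, 9]
Counts: [0, 1, 0, 1, 0, 0, 3, 0, 1, 1]

Sorted: [1, 3, 6, 6, 6, 8, 9]


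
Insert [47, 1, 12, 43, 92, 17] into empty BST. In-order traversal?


Insert 47: root
Insert 1: L from 47
Insert 12: L from 47 -> R from 1
Insert 43: L from 47 -> R from 1 -> R from 12
Insert 92: R from 47
Insert 17: L from 47 -> R from 1 -> R from 12 -> L from 43

In-order: [1, 12, 17, 43, 47, 92]


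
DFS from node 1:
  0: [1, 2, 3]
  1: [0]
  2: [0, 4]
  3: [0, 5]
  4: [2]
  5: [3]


Visit 1, push [0]
Visit 0, push [3, 2]
Visit 2, push [4]
Visit 4, push []
Visit 3, push [5]
Visit 5, push []

DFS order: [1, 0, 2, 4, 3, 5]


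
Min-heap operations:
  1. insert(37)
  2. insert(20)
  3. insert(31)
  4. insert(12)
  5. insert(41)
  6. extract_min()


insert(37) -> [37]
insert(20) -> [20, 37]
insert(31) -> [20, 37, 31]
insert(12) -> [12, 20, 31, 37]
insert(41) -> [12, 20, 31, 37, 41]
extract_min()->12, [20, 37, 31, 41]

Final heap: [20, 37, 31, 41]


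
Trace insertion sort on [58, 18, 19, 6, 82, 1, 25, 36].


Initial: [58, 18, 19, 6, 82, 1, 25, 36]
Insert 18: [18, 58, 19, 6, 82, 1, 25, 36]
Insert 19: [18, 19, 58, 6, 82, 1, 25, 36]
Insert 6: [6, 18, 19, 58, 82, 1, 25, 36]
Insert 82: [6, 18, 19, 58, 82, 1, 25, 36]
Insert 1: [1, 6, 18, 19, 58, 82, 25, 36]
Insert 25: [1, 6, 18, 19, 25, 58, 82, 36]
Insert 36: [1, 6, 18, 19, 25, 36, 58, 82]

Sorted: [1, 6, 18, 19, 25, 36, 58, 82]


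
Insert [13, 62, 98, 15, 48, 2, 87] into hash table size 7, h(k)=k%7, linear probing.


Insert 13: h=6 -> slot 6
Insert 62: h=6, 1 probes -> slot 0
Insert 98: h=0, 1 probes -> slot 1
Insert 15: h=1, 1 probes -> slot 2
Insert 48: h=6, 4 probes -> slot 3
Insert 2: h=2, 2 probes -> slot 4
Insert 87: h=3, 2 probes -> slot 5

Table: [62, 98, 15, 48, 2, 87, 13]


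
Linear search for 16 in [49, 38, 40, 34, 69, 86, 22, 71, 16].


i=0: 49!=16
i=1: 38!=16
i=2: 40!=16
i=3: 34!=16
i=4: 69!=16
i=5: 86!=16
i=6: 22!=16
i=7: 71!=16
i=8: 16==16 found!

Found at 8, 9 comps


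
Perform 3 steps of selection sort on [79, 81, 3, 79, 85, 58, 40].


Initial: [79, 81, 3, 79, 85, 58, 40]
Step 1: min=3 at 2
  Swap: [3, 81, 79, 79, 85, 58, 40]
Step 2: min=40 at 6
  Swap: [3, 40, 79, 79, 85, 58, 81]
Step 3: min=58 at 5
  Swap: [3, 40, 58, 79, 85, 79, 81]

After 3 steps: [3, 40, 58, 79, 85, 79, 81]


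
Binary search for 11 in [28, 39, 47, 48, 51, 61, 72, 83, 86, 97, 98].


Step 1: lo=0, hi=10, mid=5, val=61
Step 2: lo=0, hi=4, mid=2, val=47
Step 3: lo=0, hi=1, mid=0, val=28

Not found


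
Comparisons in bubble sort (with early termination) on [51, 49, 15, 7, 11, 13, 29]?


Algorithm: bubble sort (with early termination)
Input: [51, 49, 15, 7, 11, 13, 29]
Sorted: [7, 11, 13, 15, 29, 49, 51]

18


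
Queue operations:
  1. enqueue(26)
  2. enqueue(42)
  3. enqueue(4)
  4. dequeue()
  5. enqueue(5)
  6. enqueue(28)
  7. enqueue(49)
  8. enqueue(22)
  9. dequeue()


enqueue(26) -> [26]
enqueue(42) -> [26, 42]
enqueue(4) -> [26, 42, 4]
dequeue()->26, [42, 4]
enqueue(5) -> [42, 4, 5]
enqueue(28) -> [42, 4, 5, 28]
enqueue(49) -> [42, 4, 5, 28, 49]
enqueue(22) -> [42, 4, 5, 28, 49, 22]
dequeue()->42, [4, 5, 28, 49, 22]

Final queue: [4, 5, 28, 49, 22]


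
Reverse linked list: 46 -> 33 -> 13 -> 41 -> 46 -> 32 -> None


Step 1: curr=46, set curr.next=prev(None) | reversed so far: 46
Step 2: curr=33, set curr.next=prev(46) | reversed so far: 33 -> 46
Step 3: curr=13, set curr.next=prev(33) | reversed so far: 13 -> 33 -> 46
Step 4: curr=41, set curr.next=prev(13) | reversed so far: 41 -> 13 -> 33 -> 46
Step 5: curr=46, set curr.next=prev(41) | reversed so far: 46 -> 41 -> 13 -> 33 -> 46
Step 6: curr=32, set curr.next=prev(46) | reversed so far: 32 -> 46 -> 41 -> 13 -> 33 -> 46

32 -> 46 -> 41 -> 13 -> 33 -> 46 -> None


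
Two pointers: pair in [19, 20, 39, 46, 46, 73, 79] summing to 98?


lo=0(19)+hi=6(79)=98

Yes: 19+79=98


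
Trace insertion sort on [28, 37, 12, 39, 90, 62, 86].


Initial: [28, 37, 12, 39, 90, 62, 86]
Insert 37: [28, 37, 12, 39, 90, 62, 86]
Insert 12: [12, 28, 37, 39, 90, 62, 86]
Insert 39: [12, 28, 37, 39, 90, 62, 86]
Insert 90: [12, 28, 37, 39, 90, 62, 86]
Insert 62: [12, 28, 37, 39, 62, 90, 86]
Insert 86: [12, 28, 37, 39, 62, 86, 90]

Sorted: [12, 28, 37, 39, 62, 86, 90]


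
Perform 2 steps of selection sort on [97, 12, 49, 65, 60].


Initial: [97, 12, 49, 65, 60]
Step 1: min=12 at 1
  Swap: [12, 97, 49, 65, 60]
Step 2: min=49 at 2
  Swap: [12, 49, 97, 65, 60]

After 2 steps: [12, 49, 97, 65, 60]


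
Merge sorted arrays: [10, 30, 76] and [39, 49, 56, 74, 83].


Take 10 from A
Take 30 from A
Take 39 from B
Take 49 from B
Take 56 from B
Take 74 from B
Take 76 from A

Merged: [10, 30, 39, 49, 56, 74, 76, 83]


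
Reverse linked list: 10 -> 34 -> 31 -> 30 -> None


Step 1: curr=10, set curr.next=prev(None) | reversed so far: 10
Step 2: curr=34, set curr.next=prev(10) | reversed so far: 34 -> 10
Step 3: curr=31, set curr.next=prev(34) | reversed so far: 31 -> 34 -> 10
Step 4: curr=30, set curr.next=prev(31) | reversed so far: 30 -> 31 -> 34 -> 10

30 -> 31 -> 34 -> 10 -> None


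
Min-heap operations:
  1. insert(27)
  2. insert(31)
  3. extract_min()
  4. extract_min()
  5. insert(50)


insert(27) -> [27]
insert(31) -> [27, 31]
extract_min()->27, [31]
extract_min()->31, []
insert(50) -> [50]

Final heap: [50]


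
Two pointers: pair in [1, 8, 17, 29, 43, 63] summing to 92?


lo=0(1)+hi=5(63)=64
lo=1(8)+hi=5(63)=71
lo=2(17)+hi=5(63)=80
lo=3(29)+hi=5(63)=92

Yes: 29+63=92


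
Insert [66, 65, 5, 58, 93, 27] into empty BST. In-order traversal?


Insert 66: root
Insert 65: L from 66
Insert 5: L from 66 -> L from 65
Insert 58: L from 66 -> L from 65 -> R from 5
Insert 93: R from 66
Insert 27: L from 66 -> L from 65 -> R from 5 -> L from 58

In-order: [5, 27, 58, 65, 66, 93]


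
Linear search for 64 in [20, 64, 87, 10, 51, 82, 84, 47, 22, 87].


i=0: 20!=64
i=1: 64==64 found!

Found at 1, 2 comps


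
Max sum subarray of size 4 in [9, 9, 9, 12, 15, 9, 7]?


[0:4]: 39
[1:5]: 45
[2:6]: 45
[3:7]: 43

Max: 45 at [1:5]


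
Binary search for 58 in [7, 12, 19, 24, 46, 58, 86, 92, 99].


Step 1: lo=0, hi=8, mid=4, val=46
Step 2: lo=5, hi=8, mid=6, val=86
Step 3: lo=5, hi=5, mid=5, val=58

Found at index 5


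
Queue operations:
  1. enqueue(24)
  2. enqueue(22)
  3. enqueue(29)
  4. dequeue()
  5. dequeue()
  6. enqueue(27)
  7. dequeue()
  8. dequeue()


enqueue(24) -> [24]
enqueue(22) -> [24, 22]
enqueue(29) -> [24, 22, 29]
dequeue()->24, [22, 29]
dequeue()->22, [29]
enqueue(27) -> [29, 27]
dequeue()->29, [27]
dequeue()->27, []

Final queue: []


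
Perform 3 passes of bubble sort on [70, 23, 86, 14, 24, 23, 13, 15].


Initial: [70, 23, 86, 14, 24, 23, 13, 15]
Pass 1: [23, 70, 14, 24, 23, 13, 15, 86] (6 swaps)
Pass 2: [23, 14, 24, 23, 13, 15, 70, 86] (5 swaps)
Pass 3: [14, 23, 23, 13, 15, 24, 70, 86] (4 swaps)

After 3 passes: [14, 23, 23, 13, 15, 24, 70, 86]


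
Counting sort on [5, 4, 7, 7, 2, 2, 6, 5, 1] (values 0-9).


Input: [5, 4, 7, 7, 2, 2, 6, 5, 1]
Counts: [0, 1, 2, 0, 1, 2, 1, 2, 0, 0]

Sorted: [1, 2, 2, 4, 5, 5, 6, 7, 7]


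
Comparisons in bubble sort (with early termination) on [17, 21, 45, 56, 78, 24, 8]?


Algorithm: bubble sort (with early termination)
Input: [17, 21, 45, 56, 78, 24, 8]
Sorted: [8, 17, 21, 24, 45, 56, 78]

21


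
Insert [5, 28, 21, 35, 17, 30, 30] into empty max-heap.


Insert 5: [5]
Insert 28: [28, 5]
Insert 21: [28, 5, 21]
Insert 35: [35, 28, 21, 5]
Insert 17: [35, 28, 21, 5, 17]
Insert 30: [35, 28, 30, 5, 17, 21]
Insert 30: [35, 28, 30, 5, 17, 21, 30]

Final heap: [35, 28, 30, 5, 17, 21, 30]


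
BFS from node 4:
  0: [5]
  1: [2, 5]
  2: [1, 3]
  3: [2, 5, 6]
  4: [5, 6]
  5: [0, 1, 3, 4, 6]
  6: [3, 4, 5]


Visit 4, enqueue [5, 6]
Visit 5, enqueue [0, 1, 3]
Visit 6, enqueue []
Visit 0, enqueue []
Visit 1, enqueue [2]
Visit 3, enqueue []
Visit 2, enqueue []

BFS order: [4, 5, 6, 0, 1, 3, 2]


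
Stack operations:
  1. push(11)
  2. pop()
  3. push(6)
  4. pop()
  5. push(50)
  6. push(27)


push(11) -> [11]
pop()->11, []
push(6) -> [6]
pop()->6, []
push(50) -> [50]
push(27) -> [50, 27]

Final stack: [50, 27]


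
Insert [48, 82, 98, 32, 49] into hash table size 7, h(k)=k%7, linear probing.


Insert 48: h=6 -> slot 6
Insert 82: h=5 -> slot 5
Insert 98: h=0 -> slot 0
Insert 32: h=4 -> slot 4
Insert 49: h=0, 1 probes -> slot 1

Table: [98, 49, None, None, 32, 82, 48]


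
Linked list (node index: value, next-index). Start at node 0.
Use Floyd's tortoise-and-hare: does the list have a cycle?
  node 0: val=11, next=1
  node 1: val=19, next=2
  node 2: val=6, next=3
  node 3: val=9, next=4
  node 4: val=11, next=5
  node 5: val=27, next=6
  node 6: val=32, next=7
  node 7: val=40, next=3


Floyd's tortoise (slow, +1) and hare (fast, +2):
  init: slow=0, fast=0
  step 1: slow=1, fast=2
  step 2: slow=2, fast=4
  step 3: slow=3, fast=6
  step 4: slow=4, fast=3
  step 5: slow=5, fast=5
  slow == fast at node 5: cycle detected

Cycle: yes


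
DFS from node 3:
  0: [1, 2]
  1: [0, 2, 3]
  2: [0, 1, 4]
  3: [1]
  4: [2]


Visit 3, push [1]
Visit 1, push [2, 0]
Visit 0, push [2]
Visit 2, push [4]
Visit 4, push []

DFS order: [3, 1, 0, 2, 4]


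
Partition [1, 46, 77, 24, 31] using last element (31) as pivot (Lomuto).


Pivot: 31
  1 <= 31: advance i (no swap)
  24 <= 31: swap -> [1, 24, 77, 46, 31]
Place pivot at 2: [1, 24, 31, 46, 77]

Partitioned: [1, 24, 31, 46, 77]


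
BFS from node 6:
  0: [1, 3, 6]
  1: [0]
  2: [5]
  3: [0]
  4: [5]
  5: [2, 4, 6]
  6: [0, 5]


Visit 6, enqueue [0, 5]
Visit 0, enqueue [1, 3]
Visit 5, enqueue [2, 4]
Visit 1, enqueue []
Visit 3, enqueue []
Visit 2, enqueue []
Visit 4, enqueue []

BFS order: [6, 0, 5, 1, 3, 2, 4]


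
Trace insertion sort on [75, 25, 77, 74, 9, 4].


Initial: [75, 25, 77, 74, 9, 4]
Insert 25: [25, 75, 77, 74, 9, 4]
Insert 77: [25, 75, 77, 74, 9, 4]
Insert 74: [25, 74, 75, 77, 9, 4]
Insert 9: [9, 25, 74, 75, 77, 4]
Insert 4: [4, 9, 25, 74, 75, 77]

Sorted: [4, 9, 25, 74, 75, 77]


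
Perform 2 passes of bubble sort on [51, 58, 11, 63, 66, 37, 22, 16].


Initial: [51, 58, 11, 63, 66, 37, 22, 16]
Pass 1: [51, 11, 58, 63, 37, 22, 16, 66] (4 swaps)
Pass 2: [11, 51, 58, 37, 22, 16, 63, 66] (4 swaps)

After 2 passes: [11, 51, 58, 37, 22, 16, 63, 66]


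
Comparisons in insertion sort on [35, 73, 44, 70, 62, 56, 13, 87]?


Algorithm: insertion sort
Input: [35, 73, 44, 70, 62, 56, 13, 87]
Sorted: [13, 35, 44, 56, 62, 70, 73, 87]

19


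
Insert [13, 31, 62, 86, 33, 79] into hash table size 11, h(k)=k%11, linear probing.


Insert 13: h=2 -> slot 2
Insert 31: h=9 -> slot 9
Insert 62: h=7 -> slot 7
Insert 86: h=9, 1 probes -> slot 10
Insert 33: h=0 -> slot 0
Insert 79: h=2, 1 probes -> slot 3

Table: [33, None, 13, 79, None, None, None, 62, None, 31, 86]


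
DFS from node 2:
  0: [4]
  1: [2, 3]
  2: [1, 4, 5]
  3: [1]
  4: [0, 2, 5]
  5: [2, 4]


Visit 2, push [5, 4, 1]
Visit 1, push [3]
Visit 3, push []
Visit 4, push [5, 0]
Visit 0, push []
Visit 5, push []

DFS order: [2, 1, 3, 4, 0, 5]


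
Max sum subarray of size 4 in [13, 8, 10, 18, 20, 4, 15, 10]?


[0:4]: 49
[1:5]: 56
[2:6]: 52
[3:7]: 57
[4:8]: 49

Max: 57 at [3:7]


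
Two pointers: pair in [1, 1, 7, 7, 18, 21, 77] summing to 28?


lo=0(1)+hi=6(77)=78
lo=0(1)+hi=5(21)=22
lo=1(1)+hi=5(21)=22
lo=2(7)+hi=5(21)=28

Yes: 7+21=28


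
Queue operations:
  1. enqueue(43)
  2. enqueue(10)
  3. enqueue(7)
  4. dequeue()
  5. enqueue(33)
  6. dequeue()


enqueue(43) -> [43]
enqueue(10) -> [43, 10]
enqueue(7) -> [43, 10, 7]
dequeue()->43, [10, 7]
enqueue(33) -> [10, 7, 33]
dequeue()->10, [7, 33]

Final queue: [7, 33]


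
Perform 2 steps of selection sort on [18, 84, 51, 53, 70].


Initial: [18, 84, 51, 53, 70]
Step 1: min=18 at 0
  Swap: [18, 84, 51, 53, 70]
Step 2: min=51 at 2
  Swap: [18, 51, 84, 53, 70]

After 2 steps: [18, 51, 84, 53, 70]


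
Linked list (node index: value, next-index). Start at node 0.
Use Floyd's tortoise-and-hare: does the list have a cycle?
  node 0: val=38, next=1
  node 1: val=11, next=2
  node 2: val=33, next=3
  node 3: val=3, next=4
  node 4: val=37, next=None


Floyd's tortoise (slow, +1) and hare (fast, +2):
  init: slow=0, fast=0
  step 1: slow=1, fast=2
  step 2: slow=2, fast=4
  step 3: fast -> None, no cycle

Cycle: no


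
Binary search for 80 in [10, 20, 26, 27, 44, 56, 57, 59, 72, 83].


Step 1: lo=0, hi=9, mid=4, val=44
Step 2: lo=5, hi=9, mid=7, val=59
Step 3: lo=8, hi=9, mid=8, val=72
Step 4: lo=9, hi=9, mid=9, val=83

Not found


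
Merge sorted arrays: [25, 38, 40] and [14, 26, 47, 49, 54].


Take 14 from B
Take 25 from A
Take 26 from B
Take 38 from A
Take 40 from A

Merged: [14, 25, 26, 38, 40, 47, 49, 54]


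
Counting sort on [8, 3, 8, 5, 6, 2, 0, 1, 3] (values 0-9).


Input: [8, 3, 8, 5, 6, 2, 0, 1, 3]
Counts: [1, 1, 1, 2, 0, 1, 1, 0, 2, 0]

Sorted: [0, 1, 2, 3, 3, 5, 6, 8, 8]


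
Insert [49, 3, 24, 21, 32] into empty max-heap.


Insert 49: [49]
Insert 3: [49, 3]
Insert 24: [49, 3, 24]
Insert 21: [49, 21, 24, 3]
Insert 32: [49, 32, 24, 3, 21]

Final heap: [49, 32, 24, 3, 21]


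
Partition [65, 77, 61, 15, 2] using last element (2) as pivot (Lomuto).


Pivot: 2
Place pivot at 0: [2, 77, 61, 15, 65]

Partitioned: [2, 77, 61, 15, 65]


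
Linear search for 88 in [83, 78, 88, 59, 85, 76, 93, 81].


i=0: 83!=88
i=1: 78!=88
i=2: 88==88 found!

Found at 2, 3 comps


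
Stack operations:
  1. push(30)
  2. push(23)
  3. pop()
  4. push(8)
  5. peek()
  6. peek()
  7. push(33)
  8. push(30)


push(30) -> [30]
push(23) -> [30, 23]
pop()->23, [30]
push(8) -> [30, 8]
peek()->8
peek()->8
push(33) -> [30, 8, 33]
push(30) -> [30, 8, 33, 30]

Final stack: [30, 8, 33, 30]


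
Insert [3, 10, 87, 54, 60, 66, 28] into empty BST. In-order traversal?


Insert 3: root
Insert 10: R from 3
Insert 87: R from 3 -> R from 10
Insert 54: R from 3 -> R from 10 -> L from 87
Insert 60: R from 3 -> R from 10 -> L from 87 -> R from 54
Insert 66: R from 3 -> R from 10 -> L from 87 -> R from 54 -> R from 60
Insert 28: R from 3 -> R from 10 -> L from 87 -> L from 54

In-order: [3, 10, 28, 54, 60, 66, 87]


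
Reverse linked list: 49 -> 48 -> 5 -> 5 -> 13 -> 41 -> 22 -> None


Step 1: curr=49, set curr.next=prev(None) | reversed so far: 49
Step 2: curr=48, set curr.next=prev(49) | reversed so far: 48 -> 49
Step 3: curr=5, set curr.next=prev(48) | reversed so far: 5 -> 48 -> 49
Step 4: curr=5, set curr.next=prev(5) | reversed so far: 5 -> 5 -> 48 -> 49
Step 5: curr=13, set curr.next=prev(5) | reversed so far: 13 -> 5 -> 5 -> 48 -> 49
Step 6: curr=41, set curr.next=prev(13) | reversed so far: 41 -> 13 -> 5 -> 5 -> 48 -> 49
Step 7: curr=22, set curr.next=prev(41) | reversed so far: 22 -> 41 -> 13 -> 5 -> 5 -> 48 -> 49

22 -> 41 -> 13 -> 5 -> 5 -> 48 -> 49 -> None


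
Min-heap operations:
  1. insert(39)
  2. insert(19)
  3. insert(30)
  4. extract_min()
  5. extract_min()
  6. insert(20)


insert(39) -> [39]
insert(19) -> [19, 39]
insert(30) -> [19, 39, 30]
extract_min()->19, [30, 39]
extract_min()->30, [39]
insert(20) -> [20, 39]

Final heap: [20, 39]


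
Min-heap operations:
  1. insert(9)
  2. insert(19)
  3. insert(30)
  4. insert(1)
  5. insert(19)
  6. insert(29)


insert(9) -> [9]
insert(19) -> [9, 19]
insert(30) -> [9, 19, 30]
insert(1) -> [1, 9, 30, 19]
insert(19) -> [1, 9, 30, 19, 19]
insert(29) -> [1, 9, 29, 19, 19, 30]

Final heap: [1, 9, 29, 19, 19, 30]


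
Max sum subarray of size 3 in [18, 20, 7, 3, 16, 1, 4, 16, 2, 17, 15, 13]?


[0:3]: 45
[1:4]: 30
[2:5]: 26
[3:6]: 20
[4:7]: 21
[5:8]: 21
[6:9]: 22
[7:10]: 35
[8:11]: 34
[9:12]: 45

Max: 45 at [0:3]


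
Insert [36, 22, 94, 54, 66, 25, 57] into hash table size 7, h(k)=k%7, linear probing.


Insert 36: h=1 -> slot 1
Insert 22: h=1, 1 probes -> slot 2
Insert 94: h=3 -> slot 3
Insert 54: h=5 -> slot 5
Insert 66: h=3, 1 probes -> slot 4
Insert 25: h=4, 2 probes -> slot 6
Insert 57: h=1, 6 probes -> slot 0

Table: [57, 36, 22, 94, 66, 54, 25]


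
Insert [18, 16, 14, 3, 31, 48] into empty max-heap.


Insert 18: [18]
Insert 16: [18, 16]
Insert 14: [18, 16, 14]
Insert 3: [18, 16, 14, 3]
Insert 31: [31, 18, 14, 3, 16]
Insert 48: [48, 18, 31, 3, 16, 14]

Final heap: [48, 18, 31, 3, 16, 14]


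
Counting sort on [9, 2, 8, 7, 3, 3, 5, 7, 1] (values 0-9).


Input: [9, 2, 8, 7, 3, 3, 5, 7, 1]
Counts: [0, 1, 1, 2, 0, 1, 0, 2, 1, 1]

Sorted: [1, 2, 3, 3, 5, 7, 7, 8, 9]


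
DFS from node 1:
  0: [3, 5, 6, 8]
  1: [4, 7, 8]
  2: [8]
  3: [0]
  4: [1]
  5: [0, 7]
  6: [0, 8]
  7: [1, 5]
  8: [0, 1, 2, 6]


Visit 1, push [8, 7, 4]
Visit 4, push []
Visit 7, push [5]
Visit 5, push [0]
Visit 0, push [8, 6, 3]
Visit 3, push []
Visit 6, push [8]
Visit 8, push [2]
Visit 2, push []

DFS order: [1, 4, 7, 5, 0, 3, 6, 8, 2]


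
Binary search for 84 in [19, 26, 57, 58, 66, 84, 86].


Step 1: lo=0, hi=6, mid=3, val=58
Step 2: lo=4, hi=6, mid=5, val=84

Found at index 5


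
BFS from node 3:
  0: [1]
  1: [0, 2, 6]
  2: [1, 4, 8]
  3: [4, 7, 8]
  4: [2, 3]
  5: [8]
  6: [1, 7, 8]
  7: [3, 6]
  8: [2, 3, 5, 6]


Visit 3, enqueue [4, 7, 8]
Visit 4, enqueue [2]
Visit 7, enqueue [6]
Visit 8, enqueue [5]
Visit 2, enqueue [1]
Visit 6, enqueue []
Visit 5, enqueue []
Visit 1, enqueue [0]
Visit 0, enqueue []

BFS order: [3, 4, 7, 8, 2, 6, 5, 1, 0]


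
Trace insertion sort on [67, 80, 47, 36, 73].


Initial: [67, 80, 47, 36, 73]
Insert 80: [67, 80, 47, 36, 73]
Insert 47: [47, 67, 80, 36, 73]
Insert 36: [36, 47, 67, 80, 73]
Insert 73: [36, 47, 67, 73, 80]

Sorted: [36, 47, 67, 73, 80]


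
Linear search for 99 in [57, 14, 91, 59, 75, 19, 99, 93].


i=0: 57!=99
i=1: 14!=99
i=2: 91!=99
i=3: 59!=99
i=4: 75!=99
i=5: 19!=99
i=6: 99==99 found!

Found at 6, 7 comps


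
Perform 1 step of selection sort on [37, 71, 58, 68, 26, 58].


Initial: [37, 71, 58, 68, 26, 58]
Step 1: min=26 at 4
  Swap: [26, 71, 58, 68, 37, 58]

After 1 step: [26, 71, 58, 68, 37, 58]


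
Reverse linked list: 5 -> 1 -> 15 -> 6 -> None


Step 1: curr=5, set curr.next=prev(None) | reversed so far: 5
Step 2: curr=1, set curr.next=prev(5) | reversed so far: 1 -> 5
Step 3: curr=15, set curr.next=prev(1) | reversed so far: 15 -> 1 -> 5
Step 4: curr=6, set curr.next=prev(15) | reversed so far: 6 -> 15 -> 1 -> 5

6 -> 15 -> 1 -> 5 -> None


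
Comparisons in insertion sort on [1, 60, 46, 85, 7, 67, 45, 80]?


Algorithm: insertion sort
Input: [1, 60, 46, 85, 7, 67, 45, 80]
Sorted: [1, 7, 45, 46, 60, 67, 80, 85]

17


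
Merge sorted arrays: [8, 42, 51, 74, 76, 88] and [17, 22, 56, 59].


Take 8 from A
Take 17 from B
Take 22 from B
Take 42 from A
Take 51 from A
Take 56 from B
Take 59 from B

Merged: [8, 17, 22, 42, 51, 56, 59, 74, 76, 88]


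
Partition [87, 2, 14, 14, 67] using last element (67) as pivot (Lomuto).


Pivot: 67
  2 <= 67: swap -> [2, 87, 14, 14, 67]
  14 <= 67: swap -> [2, 14, 87, 14, 67]
  14 <= 67: swap -> [2, 14, 14, 87, 67]
Place pivot at 3: [2, 14, 14, 67, 87]

Partitioned: [2, 14, 14, 67, 87]


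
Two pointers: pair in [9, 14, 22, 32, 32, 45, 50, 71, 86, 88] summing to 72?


lo=0(9)+hi=9(88)=97
lo=0(9)+hi=8(86)=95
lo=0(9)+hi=7(71)=80
lo=0(9)+hi=6(50)=59
lo=1(14)+hi=6(50)=64
lo=2(22)+hi=6(50)=72

Yes: 22+50=72


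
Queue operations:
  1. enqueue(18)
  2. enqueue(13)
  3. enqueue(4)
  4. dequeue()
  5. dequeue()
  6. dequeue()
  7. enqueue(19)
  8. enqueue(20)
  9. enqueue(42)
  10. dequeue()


enqueue(18) -> [18]
enqueue(13) -> [18, 13]
enqueue(4) -> [18, 13, 4]
dequeue()->18, [13, 4]
dequeue()->13, [4]
dequeue()->4, []
enqueue(19) -> [19]
enqueue(20) -> [19, 20]
enqueue(42) -> [19, 20, 42]
dequeue()->19, [20, 42]

Final queue: [20, 42]


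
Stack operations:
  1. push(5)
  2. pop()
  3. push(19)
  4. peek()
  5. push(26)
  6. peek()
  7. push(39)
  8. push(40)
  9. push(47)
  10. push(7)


push(5) -> [5]
pop()->5, []
push(19) -> [19]
peek()->19
push(26) -> [19, 26]
peek()->26
push(39) -> [19, 26, 39]
push(40) -> [19, 26, 39, 40]
push(47) -> [19, 26, 39, 40, 47]
push(7) -> [19, 26, 39, 40, 47, 7]

Final stack: [19, 26, 39, 40, 47, 7]


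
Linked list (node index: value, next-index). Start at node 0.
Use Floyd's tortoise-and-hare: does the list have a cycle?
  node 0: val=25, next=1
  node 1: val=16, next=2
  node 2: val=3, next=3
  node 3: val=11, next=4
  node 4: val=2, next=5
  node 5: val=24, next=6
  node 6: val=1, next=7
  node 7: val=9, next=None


Floyd's tortoise (slow, +1) and hare (fast, +2):
  init: slow=0, fast=0
  step 1: slow=1, fast=2
  step 2: slow=2, fast=4
  step 3: slow=3, fast=6
  step 4: fast 6->7->None, no cycle

Cycle: no


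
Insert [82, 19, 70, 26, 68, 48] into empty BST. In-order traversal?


Insert 82: root
Insert 19: L from 82
Insert 70: L from 82 -> R from 19
Insert 26: L from 82 -> R from 19 -> L from 70
Insert 68: L from 82 -> R from 19 -> L from 70 -> R from 26
Insert 48: L from 82 -> R from 19 -> L from 70 -> R from 26 -> L from 68

In-order: [19, 26, 48, 68, 70, 82]


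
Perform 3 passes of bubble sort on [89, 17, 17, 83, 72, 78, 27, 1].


Initial: [89, 17, 17, 83, 72, 78, 27, 1]
Pass 1: [17, 17, 83, 72, 78, 27, 1, 89] (7 swaps)
Pass 2: [17, 17, 72, 78, 27, 1, 83, 89] (4 swaps)
Pass 3: [17, 17, 72, 27, 1, 78, 83, 89] (2 swaps)

After 3 passes: [17, 17, 72, 27, 1, 78, 83, 89]


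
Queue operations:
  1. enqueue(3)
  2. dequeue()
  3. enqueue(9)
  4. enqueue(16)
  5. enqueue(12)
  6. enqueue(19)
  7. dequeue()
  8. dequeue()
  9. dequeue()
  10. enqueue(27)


enqueue(3) -> [3]
dequeue()->3, []
enqueue(9) -> [9]
enqueue(16) -> [9, 16]
enqueue(12) -> [9, 16, 12]
enqueue(19) -> [9, 16, 12, 19]
dequeue()->9, [16, 12, 19]
dequeue()->16, [12, 19]
dequeue()->12, [19]
enqueue(27) -> [19, 27]

Final queue: [19, 27]


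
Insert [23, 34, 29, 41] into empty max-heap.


Insert 23: [23]
Insert 34: [34, 23]
Insert 29: [34, 23, 29]
Insert 41: [41, 34, 29, 23]

Final heap: [41, 34, 29, 23]


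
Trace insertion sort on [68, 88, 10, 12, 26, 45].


Initial: [68, 88, 10, 12, 26, 45]
Insert 88: [68, 88, 10, 12, 26, 45]
Insert 10: [10, 68, 88, 12, 26, 45]
Insert 12: [10, 12, 68, 88, 26, 45]
Insert 26: [10, 12, 26, 68, 88, 45]
Insert 45: [10, 12, 26, 45, 68, 88]

Sorted: [10, 12, 26, 45, 68, 88]


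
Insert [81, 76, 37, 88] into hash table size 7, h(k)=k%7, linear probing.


Insert 81: h=4 -> slot 4
Insert 76: h=6 -> slot 6
Insert 37: h=2 -> slot 2
Insert 88: h=4, 1 probes -> slot 5

Table: [None, None, 37, None, 81, 88, 76]


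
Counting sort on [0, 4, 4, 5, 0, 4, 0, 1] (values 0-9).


Input: [0, 4, 4, 5, 0, 4, 0, 1]
Counts: [3, 1, 0, 0, 3, 1, 0, 0, 0, 0]

Sorted: [0, 0, 0, 1, 4, 4, 4, 5]


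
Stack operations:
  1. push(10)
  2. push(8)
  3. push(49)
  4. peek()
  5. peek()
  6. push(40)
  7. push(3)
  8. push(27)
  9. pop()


push(10) -> [10]
push(8) -> [10, 8]
push(49) -> [10, 8, 49]
peek()->49
peek()->49
push(40) -> [10, 8, 49, 40]
push(3) -> [10, 8, 49, 40, 3]
push(27) -> [10, 8, 49, 40, 3, 27]
pop()->27, [10, 8, 49, 40, 3]

Final stack: [10, 8, 49, 40, 3]


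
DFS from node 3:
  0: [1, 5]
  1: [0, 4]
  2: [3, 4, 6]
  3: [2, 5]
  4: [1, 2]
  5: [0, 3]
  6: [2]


Visit 3, push [5, 2]
Visit 2, push [6, 4]
Visit 4, push [1]
Visit 1, push [0]
Visit 0, push [5]
Visit 5, push []
Visit 6, push []

DFS order: [3, 2, 4, 1, 0, 5, 6]


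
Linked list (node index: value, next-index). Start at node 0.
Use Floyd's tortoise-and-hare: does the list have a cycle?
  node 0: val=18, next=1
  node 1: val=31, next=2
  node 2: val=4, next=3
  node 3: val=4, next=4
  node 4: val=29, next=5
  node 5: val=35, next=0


Floyd's tortoise (slow, +1) and hare (fast, +2):
  init: slow=0, fast=0
  step 1: slow=1, fast=2
  step 2: slow=2, fast=4
  step 3: slow=3, fast=0
  step 4: slow=4, fast=2
  step 5: slow=5, fast=4
  step 6: slow=0, fast=0
  slow == fast at node 0: cycle detected

Cycle: yes


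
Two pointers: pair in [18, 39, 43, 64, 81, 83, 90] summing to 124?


lo=0(18)+hi=6(90)=108
lo=1(39)+hi=6(90)=129
lo=1(39)+hi=5(83)=122
lo=2(43)+hi=5(83)=126
lo=2(43)+hi=4(81)=124

Yes: 43+81=124


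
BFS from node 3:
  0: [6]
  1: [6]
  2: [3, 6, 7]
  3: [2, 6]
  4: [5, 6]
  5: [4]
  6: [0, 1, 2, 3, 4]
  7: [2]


Visit 3, enqueue [2, 6]
Visit 2, enqueue [7]
Visit 6, enqueue [0, 1, 4]
Visit 7, enqueue []
Visit 0, enqueue []
Visit 1, enqueue []
Visit 4, enqueue [5]
Visit 5, enqueue []

BFS order: [3, 2, 6, 7, 0, 1, 4, 5]


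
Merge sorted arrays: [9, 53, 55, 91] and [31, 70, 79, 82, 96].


Take 9 from A
Take 31 from B
Take 53 from A
Take 55 from A
Take 70 from B
Take 79 from B
Take 82 from B
Take 91 from A

Merged: [9, 31, 53, 55, 70, 79, 82, 91, 96]


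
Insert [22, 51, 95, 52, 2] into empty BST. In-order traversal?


Insert 22: root
Insert 51: R from 22
Insert 95: R from 22 -> R from 51
Insert 52: R from 22 -> R from 51 -> L from 95
Insert 2: L from 22

In-order: [2, 22, 51, 52, 95]


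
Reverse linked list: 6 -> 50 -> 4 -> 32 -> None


Step 1: curr=6, set curr.next=prev(None) | reversed so far: 6
Step 2: curr=50, set curr.next=prev(6) | reversed so far: 50 -> 6
Step 3: curr=4, set curr.next=prev(50) | reversed so far: 4 -> 50 -> 6
Step 4: curr=32, set curr.next=prev(4) | reversed so far: 32 -> 4 -> 50 -> 6

32 -> 4 -> 50 -> 6 -> None


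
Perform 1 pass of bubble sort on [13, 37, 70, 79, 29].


Initial: [13, 37, 70, 79, 29]
Pass 1: [13, 37, 70, 29, 79] (1 swaps)

After 1 pass: [13, 37, 70, 29, 79]


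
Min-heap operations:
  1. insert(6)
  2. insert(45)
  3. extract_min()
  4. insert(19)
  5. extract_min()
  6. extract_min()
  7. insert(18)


insert(6) -> [6]
insert(45) -> [6, 45]
extract_min()->6, [45]
insert(19) -> [19, 45]
extract_min()->19, [45]
extract_min()->45, []
insert(18) -> [18]

Final heap: [18]


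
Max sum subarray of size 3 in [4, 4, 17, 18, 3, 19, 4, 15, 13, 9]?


[0:3]: 25
[1:4]: 39
[2:5]: 38
[3:6]: 40
[4:7]: 26
[5:8]: 38
[6:9]: 32
[7:10]: 37

Max: 40 at [3:6]


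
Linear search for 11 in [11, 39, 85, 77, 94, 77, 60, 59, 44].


i=0: 11==11 found!

Found at 0, 1 comps


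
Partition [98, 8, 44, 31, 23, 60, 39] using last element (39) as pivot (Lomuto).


Pivot: 39
  8 <= 39: swap -> [8, 98, 44, 31, 23, 60, 39]
  31 <= 39: swap -> [8, 31, 44, 98, 23, 60, 39]
  23 <= 39: swap -> [8, 31, 23, 98, 44, 60, 39]
Place pivot at 3: [8, 31, 23, 39, 44, 60, 98]

Partitioned: [8, 31, 23, 39, 44, 60, 98]


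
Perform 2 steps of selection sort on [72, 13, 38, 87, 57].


Initial: [72, 13, 38, 87, 57]
Step 1: min=13 at 1
  Swap: [13, 72, 38, 87, 57]
Step 2: min=38 at 2
  Swap: [13, 38, 72, 87, 57]

After 2 steps: [13, 38, 72, 87, 57]


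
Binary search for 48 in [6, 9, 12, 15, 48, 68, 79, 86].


Step 1: lo=0, hi=7, mid=3, val=15
Step 2: lo=4, hi=7, mid=5, val=68
Step 3: lo=4, hi=4, mid=4, val=48

Found at index 4


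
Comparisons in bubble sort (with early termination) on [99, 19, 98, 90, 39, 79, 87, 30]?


Algorithm: bubble sort (with early termination)
Input: [99, 19, 98, 90, 39, 79, 87, 30]
Sorted: [19, 30, 39, 79, 87, 90, 98, 99]

28


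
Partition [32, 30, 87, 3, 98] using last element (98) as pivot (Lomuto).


Pivot: 98
  32 <= 98: advance i (no swap)
  30 <= 98: advance i (no swap)
  87 <= 98: advance i (no swap)
  3 <= 98: advance i (no swap)
Place pivot at 4: [32, 30, 87, 3, 98]

Partitioned: [32, 30, 87, 3, 98]


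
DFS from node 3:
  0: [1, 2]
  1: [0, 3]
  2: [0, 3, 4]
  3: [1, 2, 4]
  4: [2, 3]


Visit 3, push [4, 2, 1]
Visit 1, push [0]
Visit 0, push [2]
Visit 2, push [4]
Visit 4, push []

DFS order: [3, 1, 0, 2, 4]


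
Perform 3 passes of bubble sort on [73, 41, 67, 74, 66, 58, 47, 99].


Initial: [73, 41, 67, 74, 66, 58, 47, 99]
Pass 1: [41, 67, 73, 66, 58, 47, 74, 99] (5 swaps)
Pass 2: [41, 67, 66, 58, 47, 73, 74, 99] (3 swaps)
Pass 3: [41, 66, 58, 47, 67, 73, 74, 99] (3 swaps)

After 3 passes: [41, 66, 58, 47, 67, 73, 74, 99]


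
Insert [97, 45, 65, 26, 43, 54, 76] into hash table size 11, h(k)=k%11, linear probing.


Insert 97: h=9 -> slot 9
Insert 45: h=1 -> slot 1
Insert 65: h=10 -> slot 10
Insert 26: h=4 -> slot 4
Insert 43: h=10, 1 probes -> slot 0
Insert 54: h=10, 3 probes -> slot 2
Insert 76: h=10, 4 probes -> slot 3

Table: [43, 45, 54, 76, 26, None, None, None, None, 97, 65]


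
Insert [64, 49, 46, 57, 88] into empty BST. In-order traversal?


Insert 64: root
Insert 49: L from 64
Insert 46: L from 64 -> L from 49
Insert 57: L from 64 -> R from 49
Insert 88: R from 64

In-order: [46, 49, 57, 64, 88]
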